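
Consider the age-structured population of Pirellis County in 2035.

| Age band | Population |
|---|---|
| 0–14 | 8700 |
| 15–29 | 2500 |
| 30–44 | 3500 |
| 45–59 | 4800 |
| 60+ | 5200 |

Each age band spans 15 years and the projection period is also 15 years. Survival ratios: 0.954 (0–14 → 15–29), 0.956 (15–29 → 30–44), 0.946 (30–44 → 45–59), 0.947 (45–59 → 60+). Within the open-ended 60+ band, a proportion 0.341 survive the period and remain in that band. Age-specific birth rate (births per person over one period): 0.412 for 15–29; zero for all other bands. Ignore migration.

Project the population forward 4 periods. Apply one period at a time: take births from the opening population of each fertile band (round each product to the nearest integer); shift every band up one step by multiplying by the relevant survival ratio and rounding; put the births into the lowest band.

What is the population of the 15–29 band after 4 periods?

After projecting period 1:
Births: 2500 * 0.412 = 1030
15–29: 8700 * 0.954 = 8300
30–44: 2500 * 0.956 = 2390
45–59: 3500 * 0.946 = 3311
60+: 4800 * 0.947 + 5200 * 0.341 = 4546 + 1773 = 6319
Giving 1030 / 8300 / 2390 / 3311 / 6319.
After projecting period 2:
Births: 8300 * 0.412 = 3420
15–29: 1030 * 0.954 = 983
30–44: 8300 * 0.956 = 7935
45–59: 2390 * 0.946 = 2261
60+: 3311 * 0.947 + 6319 * 0.341 = 3136 + 2155 = 5291
Giving 3420 / 983 / 7935 / 2261 / 5291.
After projecting period 3:
Births: 983 * 0.412 = 405
15–29: 3420 * 0.954 = 3263
30–44: 983 * 0.956 = 940
45–59: 7935 * 0.946 = 7507
60+: 2261 * 0.947 + 5291 * 0.341 = 2141 + 1804 = 3945
Giving 405 / 3263 / 940 / 7507 / 3945.
After projecting period 4:
Births: 3263 * 0.412 = 1344
15–29: 405 * 0.954 = 386
30–44: 3263 * 0.956 = 3119
45–59: 940 * 0.946 = 889
60+: 7507 * 0.947 + 3945 * 0.341 = 7109 + 1345 = 8454
Giving 1344 / 386 / 3119 / 889 / 8454.

386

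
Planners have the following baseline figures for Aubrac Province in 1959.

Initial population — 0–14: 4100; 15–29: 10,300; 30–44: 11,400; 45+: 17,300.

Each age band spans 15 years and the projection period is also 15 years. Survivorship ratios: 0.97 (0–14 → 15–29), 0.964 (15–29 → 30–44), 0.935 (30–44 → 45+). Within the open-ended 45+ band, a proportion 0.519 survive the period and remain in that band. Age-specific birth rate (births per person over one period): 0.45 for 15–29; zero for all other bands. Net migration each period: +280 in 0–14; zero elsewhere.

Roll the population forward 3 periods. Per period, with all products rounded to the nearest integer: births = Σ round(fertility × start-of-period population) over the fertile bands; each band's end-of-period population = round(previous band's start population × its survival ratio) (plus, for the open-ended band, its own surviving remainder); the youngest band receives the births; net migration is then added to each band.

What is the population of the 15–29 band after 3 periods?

Numbering the groups 1..4 from youngest to oldest:
Period 1.
Births: 10300 * 0.45 = 4635
Group 2: 4100 * 0.97 = 3977
Group 3: 10300 * 0.964 = 9929
Group 4: 11400 * 0.935 + 17300 * 0.519 = 10659 + 8979 = 19638
Net migration: Group 1 + 280 → 4915
→ [4915, 3977, 9929, 19638]
Period 2.
Births: 3977 * 0.45 = 1790
Group 2: 4915 * 0.97 = 4768
Group 3: 3977 * 0.964 = 3834
Group 4: 9929 * 0.935 + 19638 * 0.519 = 9284 + 10192 = 19476
Net migration: Group 1 + 280 → 2070
→ [2070, 4768, 3834, 19476]
Period 3.
Births: 4768 * 0.45 = 2146
Group 2: 2070 * 0.97 = 2008
Group 3: 4768 * 0.964 = 4596
Group 4: 3834 * 0.935 + 19476 * 0.519 = 3585 + 10108 = 13693
Net migration: Group 1 + 280 → 2426
→ [2426, 2008, 4596, 13693]

2008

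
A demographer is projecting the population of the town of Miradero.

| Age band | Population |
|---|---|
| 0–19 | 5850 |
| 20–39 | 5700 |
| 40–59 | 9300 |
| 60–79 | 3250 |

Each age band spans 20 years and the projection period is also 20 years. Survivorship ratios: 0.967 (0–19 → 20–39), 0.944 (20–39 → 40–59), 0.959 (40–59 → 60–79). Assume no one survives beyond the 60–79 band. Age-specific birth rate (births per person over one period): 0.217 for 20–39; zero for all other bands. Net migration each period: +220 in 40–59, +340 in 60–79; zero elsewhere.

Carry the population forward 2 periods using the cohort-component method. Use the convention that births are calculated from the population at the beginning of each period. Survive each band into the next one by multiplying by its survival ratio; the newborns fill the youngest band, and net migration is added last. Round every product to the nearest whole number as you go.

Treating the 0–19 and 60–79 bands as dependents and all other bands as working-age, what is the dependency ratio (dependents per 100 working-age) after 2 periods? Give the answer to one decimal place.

102.7

Let group 1 be 0–19 through group 4 = 60–79.
[period 1]
Births: 5700 × 0.217 = 1237
Group 2: 5850 × 0.967 = 5657
Group 3: 5700 × 0.944 = 5381
Group 4: 9300 × 0.959 = 8919
Net migration: Group 3 + 220 → 5601; Group 4 + 340 → 9259
→ [1237, 5657, 5601, 9259]
[period 2]
Births: 5657 × 0.217 = 1228
Group 2: 1237 × 0.967 = 1196
Group 3: 5657 × 0.944 = 5340
Group 4: 5601 × 0.959 = 5371
Net migration: Group 3 + 220 → 5560; Group 4 + 340 → 5711
→ [1228, 1196, 5560, 5711]
Dependents (band 0–19 + band 60–79) = 1228 + 5711 = 6939; working-age = 6756; ratio = 6939/6756 × 100 = 102.7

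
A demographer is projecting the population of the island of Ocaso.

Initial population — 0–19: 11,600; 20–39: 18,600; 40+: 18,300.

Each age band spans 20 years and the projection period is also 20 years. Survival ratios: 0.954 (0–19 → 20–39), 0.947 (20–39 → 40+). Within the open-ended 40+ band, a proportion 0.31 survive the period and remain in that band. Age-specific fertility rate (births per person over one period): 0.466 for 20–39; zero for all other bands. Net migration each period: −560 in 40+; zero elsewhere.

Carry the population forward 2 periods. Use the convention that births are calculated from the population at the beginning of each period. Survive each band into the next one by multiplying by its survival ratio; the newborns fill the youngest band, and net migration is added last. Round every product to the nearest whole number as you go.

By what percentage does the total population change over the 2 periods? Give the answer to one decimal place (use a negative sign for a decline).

[period 1]
Births: 18600 × 0.466 = 8668
20–39: 11600 × 0.954 = 11066
40+: 18600 × 0.947 + 18300 × 0.31 = 17614 + 5673 = 23287
Net migration: 40+ − 560 → 22727
Population now: 0–19=8668, 20–39=11066, 40+=22727
[period 2]
Births: 11066 × 0.466 = 5157
20–39: 8668 × 0.954 = 8269
40+: 11066 × 0.947 + 22727 × 0.31 = 10480 + 7045 = 17525
Net migration: 40+ − 560 → 16965
Population now: 0–19=5157, 20–39=8269, 40+=16965
Total: 48500 → 30391; change = -18109; percentage change = -37.3%

-37.3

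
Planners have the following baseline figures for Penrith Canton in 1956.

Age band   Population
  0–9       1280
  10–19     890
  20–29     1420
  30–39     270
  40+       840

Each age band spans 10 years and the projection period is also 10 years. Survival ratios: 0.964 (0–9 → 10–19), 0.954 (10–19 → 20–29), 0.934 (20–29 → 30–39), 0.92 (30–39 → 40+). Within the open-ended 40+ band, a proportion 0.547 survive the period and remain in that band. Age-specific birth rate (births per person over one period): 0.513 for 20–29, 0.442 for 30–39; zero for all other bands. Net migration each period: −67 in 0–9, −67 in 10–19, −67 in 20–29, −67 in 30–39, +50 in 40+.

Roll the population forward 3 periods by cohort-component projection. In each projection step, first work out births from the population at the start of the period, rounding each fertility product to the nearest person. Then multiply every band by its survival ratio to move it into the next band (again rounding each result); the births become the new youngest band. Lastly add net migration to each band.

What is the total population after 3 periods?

4597

Let band 1 be 0–9 through band 5 = 40+.
— Period 1 —
Births: 1420 * 0.513 = 728, 270 * 0.442 = 119 → total 847
Band 2: 1280 * 0.964 = 1234
Band 3: 890 * 0.954 = 849
Band 4: 1420 * 0.934 = 1326
Band 5: 270 * 0.92 + 840 * 0.547 = 248 + 459 = 707
Net migration: Band 1 − 67 → 780; Band 2 − 67 → 1167; Band 3 − 67 → 782; Band 4 − 67 → 1259; Band 5 + 50 → 757
End of period: [780, 1167, 782, 1259, 757]
— Period 2 —
Births: 782 * 0.513 = 401, 1259 * 0.442 = 556 → total 957
Band 2: 780 * 0.964 = 752
Band 3: 1167 * 0.954 = 1113
Band 4: 782 * 0.934 = 730
Band 5: 1259 * 0.92 + 757 * 0.547 = 1158 + 414 = 1572
Net migration: Band 1 − 67 → 890; Band 2 − 67 → 685; Band 3 − 67 → 1046; Band 4 − 67 → 663; Band 5 + 50 → 1622
End of period: [890, 685, 1046, 663, 1622]
— Period 3 —
Births: 1046 * 0.513 = 537, 663 * 0.442 = 293 → total 830
Band 2: 890 * 0.964 = 858
Band 3: 685 * 0.954 = 653
Band 4: 1046 * 0.934 = 977
Band 5: 663 * 0.92 + 1622 * 0.547 = 610 + 887 = 1497
Net migration: Band 1 − 67 → 763; Band 2 − 67 → 791; Band 3 − 67 → 586; Band 4 − 67 → 910; Band 5 + 50 → 1547
End of period: [763, 791, 586, 910, 1547]
Total after period 3: 763 + 791 + 586 + 910 + 1547 = 4597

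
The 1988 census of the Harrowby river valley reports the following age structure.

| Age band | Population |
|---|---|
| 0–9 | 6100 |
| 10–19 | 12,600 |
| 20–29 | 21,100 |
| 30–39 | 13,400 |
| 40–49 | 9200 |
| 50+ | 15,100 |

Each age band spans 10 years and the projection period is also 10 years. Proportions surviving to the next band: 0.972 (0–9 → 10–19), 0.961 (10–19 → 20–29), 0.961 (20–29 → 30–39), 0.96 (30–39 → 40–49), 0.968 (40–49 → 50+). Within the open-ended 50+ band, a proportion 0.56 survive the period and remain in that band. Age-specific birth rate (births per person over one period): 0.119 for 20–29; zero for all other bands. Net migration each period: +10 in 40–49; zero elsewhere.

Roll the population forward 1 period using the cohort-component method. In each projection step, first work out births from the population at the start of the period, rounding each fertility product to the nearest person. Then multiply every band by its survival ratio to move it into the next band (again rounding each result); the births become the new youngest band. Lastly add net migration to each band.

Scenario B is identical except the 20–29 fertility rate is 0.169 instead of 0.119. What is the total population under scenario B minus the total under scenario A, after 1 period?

(Bands numbered youngest = 1 to oldest = 6.)
[period 1]
Births: 21100 × 0.119 = 2511
Band 2: 6100 × 0.972 = 5929
Band 3: 12600 × 0.961 = 12109
Band 4: 21100 × 0.961 = 20277
Band 5: 13400 × 0.96 = 12864
Band 6: 9200 × 0.968 + 15100 × 0.56 = 8906 + 8456 = 17362
Net migration: Band 5 + 10 → 12874
End of period: [2511, 5929, 12109, 20277, 12874, 17362]
Scenario A total after 1 period: 71062
Scenario B projection —
[period 1]
Births: 21100 × 0.169 = 3566
Band 2: 6100 × 0.972 = 5929
Band 3: 12600 × 0.961 = 12109
Band 4: 21100 × 0.961 = 20277
Band 5: 13400 × 0.96 = 12864
Band 6: 9200 × 0.968 + 15100 × 0.56 = 8906 + 8456 = 17362
Net migration: Band 5 + 10 → 12874
End of period: [3566, 5929, 12109, 20277, 12874, 17362]
Scenario B total after 1 period: 72117
Difference B − A = 72117 − 71062 = 1055

1055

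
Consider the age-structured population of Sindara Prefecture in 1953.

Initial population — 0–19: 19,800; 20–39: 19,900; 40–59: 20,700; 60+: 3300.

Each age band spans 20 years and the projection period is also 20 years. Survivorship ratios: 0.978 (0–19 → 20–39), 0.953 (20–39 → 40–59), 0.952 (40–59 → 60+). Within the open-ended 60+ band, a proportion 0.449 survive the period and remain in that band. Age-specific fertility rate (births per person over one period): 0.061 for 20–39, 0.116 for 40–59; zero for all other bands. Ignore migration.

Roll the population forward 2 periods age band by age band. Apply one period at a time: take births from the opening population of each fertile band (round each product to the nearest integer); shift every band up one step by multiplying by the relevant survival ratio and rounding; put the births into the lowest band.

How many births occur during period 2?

Period 1.
Births: 19900 × 0.061 = 1214, 20700 × 0.116 = 2401 ⇒ total 3615
20–39: 19800 × 0.978 = 19364
40–59: 19900 × 0.953 = 18965
60+: 20700 × 0.952 + 3300 × 0.449 = 19706 + 1482 = 21188
Population now: 0–19=3615, 20–39=19364, 40–59=18965, 60+=21188
Period 2.
Births: 19364 × 0.061 = 1181, 18965 × 0.116 = 2200 ⇒ total 3381
20–39: 3615 × 0.978 = 3535
40–59: 19364 × 0.953 = 18454
60+: 18965 × 0.952 + 21188 × 0.449 = 18055 + 9513 = 27568
Population now: 0–19=3381, 20–39=3535, 40–59=18454, 60+=27568

3381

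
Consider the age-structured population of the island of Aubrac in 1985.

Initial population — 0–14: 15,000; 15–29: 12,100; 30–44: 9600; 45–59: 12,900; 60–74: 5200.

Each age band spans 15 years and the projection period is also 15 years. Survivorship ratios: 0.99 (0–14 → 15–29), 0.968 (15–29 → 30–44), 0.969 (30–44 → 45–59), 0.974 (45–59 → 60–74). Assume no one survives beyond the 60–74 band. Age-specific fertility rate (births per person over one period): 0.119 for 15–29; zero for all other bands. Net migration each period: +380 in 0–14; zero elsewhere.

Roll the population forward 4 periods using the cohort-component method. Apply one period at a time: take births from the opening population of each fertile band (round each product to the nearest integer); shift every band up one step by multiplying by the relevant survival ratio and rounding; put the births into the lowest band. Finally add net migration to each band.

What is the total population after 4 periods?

18536

Numbering the groups 1..5 from youngest to oldest:
After projecting period 1:
Births: 12100 × 0.119 = 1440
Group 2: 15000 × 0.99 = 14850
Group 3: 12100 × 0.968 = 11713
Group 4: 9600 × 0.969 = 9302
Group 5: 12900 × 0.974 = 12565
Net migration: Group 1 + 380 → 1820
Giving 1820 / 14850 / 11713 / 9302 / 12565.
After projecting period 2:
Births: 14850 × 0.119 = 1767
Group 2: 1820 × 0.99 = 1802
Group 3: 14850 × 0.968 = 14375
Group 4: 11713 × 0.969 = 11350
Group 5: 9302 × 0.974 = 9060
Net migration: Group 1 + 380 → 2147
Giving 2147 / 1802 / 14375 / 11350 / 9060.
After projecting period 3:
Births: 1802 × 0.119 = 214
Group 2: 2147 × 0.99 = 2126
Group 3: 1802 × 0.968 = 1744
Group 4: 14375 × 0.969 = 13929
Group 5: 11350 × 0.974 = 11055
Net migration: Group 1 + 380 → 594
Giving 594 / 2126 / 1744 / 13929 / 11055.
After projecting period 4:
Births: 2126 × 0.119 = 253
Group 2: 594 × 0.99 = 588
Group 3: 2126 × 0.968 = 2058
Group 4: 1744 × 0.969 = 1690
Group 5: 13929 × 0.974 = 13567
Net migration: Group 1 + 380 → 633
Giving 633 / 588 / 2058 / 1690 / 13567.
Total after period 4: 633 + 588 + 2058 + 1690 + 13567 = 18536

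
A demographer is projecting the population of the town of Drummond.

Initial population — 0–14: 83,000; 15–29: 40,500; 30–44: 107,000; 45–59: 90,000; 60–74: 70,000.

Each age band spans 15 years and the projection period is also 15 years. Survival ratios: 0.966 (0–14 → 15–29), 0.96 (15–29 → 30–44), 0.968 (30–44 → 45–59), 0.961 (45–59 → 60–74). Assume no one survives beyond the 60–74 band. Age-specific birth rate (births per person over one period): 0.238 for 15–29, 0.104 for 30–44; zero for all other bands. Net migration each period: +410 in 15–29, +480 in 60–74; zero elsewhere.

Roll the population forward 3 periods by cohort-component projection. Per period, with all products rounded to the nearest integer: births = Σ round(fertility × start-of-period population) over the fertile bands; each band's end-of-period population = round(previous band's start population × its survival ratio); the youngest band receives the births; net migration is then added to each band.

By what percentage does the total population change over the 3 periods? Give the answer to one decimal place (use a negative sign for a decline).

-57.2

— Period 1 —
Births: 40500 * 0.238 = 9639  |  107000 * 0.104 = 11128 → 20767
15–29: 83000 * 0.966 = 80178
30–44: 40500 * 0.96 = 38880
45–59: 107000 * 0.968 = 103576
60–74: 90000 * 0.961 = 86490
Net migration: 15–29 + 410 → 80588; 60–74 + 480 → 86970
Population now: 0–14=20767, 15–29=80588, 30–44=38880, 45–59=103576, 60–74=86970
— Period 2 —
Births: 80588 * 0.238 = 19180  |  38880 * 0.104 = 4044 → 23224
15–29: 20767 * 0.966 = 20061
30–44: 80588 * 0.96 = 77364
45–59: 38880 * 0.968 = 37636
60–74: 103576 * 0.961 = 99537
Net migration: 15–29 + 410 → 20471; 60–74 + 480 → 100017
Population now: 0–14=23224, 15–29=20471, 30–44=77364, 45–59=37636, 60–74=100017
— Period 3 —
Births: 20471 * 0.238 = 4872  |  77364 * 0.104 = 8046 → 12918
15–29: 23224 * 0.966 = 22434
30–44: 20471 * 0.96 = 19652
45–59: 77364 * 0.968 = 74888
60–74: 37636 * 0.961 = 36168
Net migration: 15–29 + 410 → 22844; 60–74 + 480 → 36648
Population now: 0–14=12918, 15–29=22844, 30–44=19652, 45–59=74888, 60–74=36648
Total: 390500 → 166950; change = -223550; percentage change = -57.2%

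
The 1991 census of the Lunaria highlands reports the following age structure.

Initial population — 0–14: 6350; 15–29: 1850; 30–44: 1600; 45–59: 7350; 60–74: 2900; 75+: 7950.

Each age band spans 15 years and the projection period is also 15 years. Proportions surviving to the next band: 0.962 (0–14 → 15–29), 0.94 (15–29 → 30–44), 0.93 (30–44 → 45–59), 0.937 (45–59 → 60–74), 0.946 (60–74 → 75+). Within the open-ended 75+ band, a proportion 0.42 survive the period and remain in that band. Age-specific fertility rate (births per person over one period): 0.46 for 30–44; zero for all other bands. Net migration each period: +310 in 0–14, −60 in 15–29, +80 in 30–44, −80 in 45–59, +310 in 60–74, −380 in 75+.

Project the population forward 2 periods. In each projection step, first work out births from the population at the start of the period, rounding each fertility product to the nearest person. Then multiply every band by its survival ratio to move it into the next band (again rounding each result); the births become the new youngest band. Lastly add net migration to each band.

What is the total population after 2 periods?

19923

Period 1:
Births: 1600 * 0.46 = 736
15–29: 6350 * 0.962 = 6109
30–44: 1850 * 0.94 = 1739
45–59: 1600 * 0.93 = 1488
60–74: 7350 * 0.937 = 6887
75+: 2900 * 0.946 + 7950 * 0.42 = 2743 + 3339 = 6082
Net migration: 0–14 + 310 → 1046; 15–29 − 60 → 6049; 30–44 + 80 → 1819; 45–59 − 80 → 1408; 60–74 + 310 → 7197; 75+ − 380 → 5702
Giving 1046 / 6049 / 1819 / 1408 / 7197 / 5702.
Period 2:
Births: 1819 * 0.46 = 837
15–29: 1046 * 0.962 = 1006
30–44: 6049 * 0.94 = 5686
45–59: 1819 * 0.93 = 1692
60–74: 1408 * 0.937 = 1319
75+: 7197 * 0.946 + 5702 * 0.42 = 6808 + 2395 = 9203
Net migration: 0–14 + 310 → 1147; 15–29 − 60 → 946; 30–44 + 80 → 5766; 45–59 − 80 → 1612; 60–74 + 310 → 1629; 75+ − 380 → 8823
Giving 1147 / 946 / 5766 / 1612 / 1629 / 8823.
Total after period 2: 1147 + 946 + 5766 + 1612 + 1629 + 8823 = 19923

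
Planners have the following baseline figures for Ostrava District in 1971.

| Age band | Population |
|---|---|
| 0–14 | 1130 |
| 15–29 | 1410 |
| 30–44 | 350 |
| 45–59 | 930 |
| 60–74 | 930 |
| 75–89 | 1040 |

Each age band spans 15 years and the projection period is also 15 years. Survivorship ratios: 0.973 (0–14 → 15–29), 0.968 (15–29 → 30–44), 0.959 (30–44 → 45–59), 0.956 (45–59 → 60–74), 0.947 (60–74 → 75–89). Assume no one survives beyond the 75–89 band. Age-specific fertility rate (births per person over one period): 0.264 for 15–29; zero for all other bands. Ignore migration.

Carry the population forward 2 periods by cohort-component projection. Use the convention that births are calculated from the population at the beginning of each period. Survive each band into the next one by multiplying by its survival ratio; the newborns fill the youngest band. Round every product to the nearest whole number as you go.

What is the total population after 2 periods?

4188

(Bands numbered youngest = 1 to oldest = 6.)
After projecting period 1:
Births: 1410 × 0.264 = 372
Band 2: 1130 × 0.973 = 1099
Band 3: 1410 × 0.968 = 1365
Band 4: 350 × 0.959 = 336
Band 5: 930 × 0.956 = 889
Band 6: 930 × 0.947 = 881
→ [372, 1099, 1365, 336, 889, 881]
After projecting period 2:
Births: 1099 × 0.264 = 290
Band 2: 372 × 0.973 = 362
Band 3: 1099 × 0.968 = 1064
Band 4: 1365 × 0.959 = 1309
Band 5: 336 × 0.956 = 321
Band 6: 889 × 0.947 = 842
→ [290, 362, 1064, 1309, 321, 842]
Total after period 2: 290 + 362 + 1064 + 1309 + 321 + 842 = 4188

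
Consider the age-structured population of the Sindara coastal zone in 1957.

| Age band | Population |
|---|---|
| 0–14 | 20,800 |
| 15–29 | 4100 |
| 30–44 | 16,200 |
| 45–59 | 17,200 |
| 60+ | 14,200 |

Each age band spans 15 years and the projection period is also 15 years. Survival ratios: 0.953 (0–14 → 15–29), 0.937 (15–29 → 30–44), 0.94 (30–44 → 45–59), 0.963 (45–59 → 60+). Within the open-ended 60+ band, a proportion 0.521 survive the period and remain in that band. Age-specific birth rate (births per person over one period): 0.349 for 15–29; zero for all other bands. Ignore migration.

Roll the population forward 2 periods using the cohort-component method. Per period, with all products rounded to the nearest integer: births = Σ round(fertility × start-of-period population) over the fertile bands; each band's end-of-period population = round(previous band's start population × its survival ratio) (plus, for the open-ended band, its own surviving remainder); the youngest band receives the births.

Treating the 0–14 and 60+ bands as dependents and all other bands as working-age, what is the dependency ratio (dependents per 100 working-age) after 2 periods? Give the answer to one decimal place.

144.7

After projecting period 1:
Births: 4100 × 0.349 = 1431
15–29: 20800 × 0.953 = 19822
30–44: 4100 × 0.937 = 3842
45–59: 16200 × 0.94 = 15228
60+: 17200 × 0.963 + 14200 × 0.521 = 16564 + 7398 = 23962
→ [1431, 19822, 3842, 15228, 23962]
After projecting period 2:
Births: 19822 × 0.349 = 6918
15–29: 1431 × 0.953 = 1364
30–44: 19822 × 0.937 = 18573
45–59: 3842 × 0.94 = 3611
60+: 15228 × 0.963 + 23962 × 0.521 = 14665 + 12484 = 27149
→ [6918, 1364, 18573, 3611, 27149]
Dependents (band 0–14 + band 60+) = 6918 + 27149 = 34067; working-age = 23548; ratio = 34067/23548 × 100 = 144.7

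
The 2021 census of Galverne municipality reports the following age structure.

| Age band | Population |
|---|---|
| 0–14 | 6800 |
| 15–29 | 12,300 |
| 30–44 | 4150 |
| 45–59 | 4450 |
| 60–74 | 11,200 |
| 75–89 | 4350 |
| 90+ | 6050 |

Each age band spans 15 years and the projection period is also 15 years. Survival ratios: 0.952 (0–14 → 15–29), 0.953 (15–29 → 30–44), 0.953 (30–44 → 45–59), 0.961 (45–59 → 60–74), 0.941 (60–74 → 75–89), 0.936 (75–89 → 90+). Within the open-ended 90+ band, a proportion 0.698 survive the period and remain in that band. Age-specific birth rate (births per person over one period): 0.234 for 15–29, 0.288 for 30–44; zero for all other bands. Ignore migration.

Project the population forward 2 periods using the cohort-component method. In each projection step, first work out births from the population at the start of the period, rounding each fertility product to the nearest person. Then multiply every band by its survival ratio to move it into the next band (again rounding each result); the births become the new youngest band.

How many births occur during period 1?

Call the groups 1 to 7, youngest first.
Period 1:
Births: 12300 * 0.234 = 2878  |  4150 * 0.288 = 1195 → total 4073
Group 2: 6800 * 0.952 = 6474
Group 3: 12300 * 0.953 = 11722
Group 4: 4150 * 0.953 = 3955
Group 5: 4450 * 0.961 = 4276
Group 6: 11200 * 0.941 = 10539
Group 7: 4350 * 0.936 + 6050 * 0.698 = 4072 + 4223 = 8295
→ [4073, 6474, 11722, 3955, 4276, 10539, 8295]

4073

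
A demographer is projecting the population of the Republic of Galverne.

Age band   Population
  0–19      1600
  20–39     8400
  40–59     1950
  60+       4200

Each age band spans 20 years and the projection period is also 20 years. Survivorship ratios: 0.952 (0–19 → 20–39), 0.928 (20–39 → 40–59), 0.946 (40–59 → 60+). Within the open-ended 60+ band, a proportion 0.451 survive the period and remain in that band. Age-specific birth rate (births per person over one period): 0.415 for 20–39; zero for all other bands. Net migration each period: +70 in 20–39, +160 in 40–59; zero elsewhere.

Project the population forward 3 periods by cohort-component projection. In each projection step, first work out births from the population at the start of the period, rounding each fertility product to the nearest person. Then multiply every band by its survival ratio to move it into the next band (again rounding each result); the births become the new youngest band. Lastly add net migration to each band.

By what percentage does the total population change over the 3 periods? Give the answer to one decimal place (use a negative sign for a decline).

Call the bands 1 to 4, youngest first.
After projecting period 1:
Births: 8400 * 0.415 = 3486
Band 2: 1600 * 0.952 = 1523
Band 3: 8400 * 0.928 = 7795
Band 4: 1950 * 0.946 + 4200 * 0.451 = 1845 + 1894 = 3739
Net migration: Band 2 + 70 → 1593; Band 3 + 160 → 7955
End of period: [3486, 1593, 7955, 3739]
After projecting period 2:
Births: 1593 * 0.415 = 661
Band 2: 3486 * 0.952 = 3319
Band 3: 1593 * 0.928 = 1478
Band 4: 7955 * 0.946 + 3739 * 0.451 = 7525 + 1686 = 9211
Net migration: Band 2 + 70 → 3389; Band 3 + 160 → 1638
End of period: [661, 3389, 1638, 9211]
After projecting period 3:
Births: 3389 * 0.415 = 1406
Band 2: 661 * 0.952 = 629
Band 3: 3389 * 0.928 = 3145
Band 4: 1638 * 0.946 + 9211 * 0.451 = 1550 + 4154 = 5704
Net migration: Band 2 + 70 → 699; Band 3 + 160 → 3305
End of period: [1406, 699, 3305, 5704]
Total: 16150 → 11114; change = -5036; percentage change = -31.2%

-31.2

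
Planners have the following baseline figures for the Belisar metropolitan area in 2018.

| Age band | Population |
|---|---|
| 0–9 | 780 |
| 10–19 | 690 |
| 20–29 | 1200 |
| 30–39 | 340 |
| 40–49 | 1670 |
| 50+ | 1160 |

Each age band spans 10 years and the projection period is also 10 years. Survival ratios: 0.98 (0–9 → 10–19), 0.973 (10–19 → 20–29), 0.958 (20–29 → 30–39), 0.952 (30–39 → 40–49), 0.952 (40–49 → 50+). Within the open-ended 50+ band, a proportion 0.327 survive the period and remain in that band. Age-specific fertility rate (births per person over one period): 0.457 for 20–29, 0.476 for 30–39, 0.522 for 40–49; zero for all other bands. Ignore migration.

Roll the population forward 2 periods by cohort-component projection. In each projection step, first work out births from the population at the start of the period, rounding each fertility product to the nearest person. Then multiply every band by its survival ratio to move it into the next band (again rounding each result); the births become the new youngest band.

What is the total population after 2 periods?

(Groups numbered youngest = 1 to oldest = 6.)
Period 1:
Births: 1200 × 0.457 = 548  |  340 × 0.476 = 162  |  1670 × 0.522 = 872 → total 1582
Group 2: 780 × 0.98 = 764
Group 3: 690 × 0.973 = 671
Group 4: 1200 × 0.958 = 1150
Group 5: 340 × 0.952 = 324
Group 6: 1670 × 0.952 + 1160 × 0.327 = 1590 + 379 = 1969
Giving 1582 / 764 / 671 / 1150 / 324 / 1969.
Period 2:
Births: 671 × 0.457 = 307  |  1150 × 0.476 = 547  |  324 × 0.522 = 169 → total 1023
Group 2: 1582 × 0.98 = 1550
Group 3: 764 × 0.973 = 743
Group 4: 671 × 0.958 = 643
Group 5: 1150 × 0.952 = 1095
Group 6: 324 × 0.952 + 1969 × 0.327 = 308 + 644 = 952
Giving 1023 / 1550 / 743 / 643 / 1095 / 952.
Total after period 2: 1023 + 1550 + 743 + 643 + 1095 + 952 = 6006

6006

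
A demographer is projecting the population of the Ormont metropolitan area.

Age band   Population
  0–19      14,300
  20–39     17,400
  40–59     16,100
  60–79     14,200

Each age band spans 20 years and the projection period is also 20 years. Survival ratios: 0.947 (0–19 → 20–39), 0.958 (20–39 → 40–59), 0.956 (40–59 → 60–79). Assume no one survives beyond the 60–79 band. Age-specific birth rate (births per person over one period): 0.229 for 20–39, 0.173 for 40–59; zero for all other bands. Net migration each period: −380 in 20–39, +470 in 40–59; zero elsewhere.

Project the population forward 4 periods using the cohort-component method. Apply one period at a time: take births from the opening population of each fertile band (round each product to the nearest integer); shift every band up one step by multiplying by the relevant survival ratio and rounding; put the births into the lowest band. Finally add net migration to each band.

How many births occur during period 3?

After projecting period 1:
Births: 17400 * 0.229 = 3985 ; 16100 * 0.173 = 2785 → total 6770
20–39: 14300 * 0.947 = 13542
40–59: 17400 * 0.958 = 16669
60–79: 16100 * 0.956 = 15392
Net migration: 20–39 − 380 → 13162; 40–59 + 470 → 17139
End of period: [6770, 13162, 17139, 15392]
After projecting period 2:
Births: 13162 * 0.229 = 3014 ; 17139 * 0.173 = 2965 → total 5979
20–39: 6770 * 0.947 = 6411
40–59: 13162 * 0.958 = 12609
60–79: 17139 * 0.956 = 16385
Net migration: 20–39 − 380 → 6031; 40–59 + 470 → 13079
End of period: [5979, 6031, 13079, 16385]
After projecting period 3:
Births: 6031 * 0.229 = 1381 ; 13079 * 0.173 = 2263 → total 3644
20–39: 5979 * 0.947 = 5662
40–59: 6031 * 0.958 = 5778
60–79: 13079 * 0.956 = 12504
Net migration: 20–39 − 380 → 5282; 40–59 + 470 → 6248
End of period: [3644, 5282, 6248, 12504]

3644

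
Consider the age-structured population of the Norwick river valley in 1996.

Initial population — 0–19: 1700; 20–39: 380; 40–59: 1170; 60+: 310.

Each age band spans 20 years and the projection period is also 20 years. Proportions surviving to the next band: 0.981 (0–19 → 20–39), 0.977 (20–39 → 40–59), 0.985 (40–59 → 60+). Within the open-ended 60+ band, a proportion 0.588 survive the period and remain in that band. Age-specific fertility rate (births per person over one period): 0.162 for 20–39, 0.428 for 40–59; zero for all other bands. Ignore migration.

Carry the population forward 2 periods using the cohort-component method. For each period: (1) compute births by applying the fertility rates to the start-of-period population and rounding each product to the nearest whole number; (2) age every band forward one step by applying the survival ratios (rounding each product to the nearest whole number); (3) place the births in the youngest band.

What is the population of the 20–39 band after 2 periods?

552

Let band 1 be 0–19 through band 4 = 60+.
After projecting period 1:
Births: 380 * 0.162 = 62, 1170 * 0.428 = 501 → 563
Band 2: 1700 * 0.981 = 1668
Band 3: 380 * 0.977 = 371
Band 4: 1170 * 0.985 + 310 * 0.588 = 1152 + 182 = 1334
End of period: [563, 1668, 371, 1334]
After projecting period 2:
Births: 1668 * 0.162 = 270, 371 * 0.428 = 159 → 429
Band 2: 563 * 0.981 = 552
Band 3: 1668 * 0.977 = 1630
Band 4: 371 * 0.985 + 1334 * 0.588 = 365 + 784 = 1149
End of period: [429, 552, 1630, 1149]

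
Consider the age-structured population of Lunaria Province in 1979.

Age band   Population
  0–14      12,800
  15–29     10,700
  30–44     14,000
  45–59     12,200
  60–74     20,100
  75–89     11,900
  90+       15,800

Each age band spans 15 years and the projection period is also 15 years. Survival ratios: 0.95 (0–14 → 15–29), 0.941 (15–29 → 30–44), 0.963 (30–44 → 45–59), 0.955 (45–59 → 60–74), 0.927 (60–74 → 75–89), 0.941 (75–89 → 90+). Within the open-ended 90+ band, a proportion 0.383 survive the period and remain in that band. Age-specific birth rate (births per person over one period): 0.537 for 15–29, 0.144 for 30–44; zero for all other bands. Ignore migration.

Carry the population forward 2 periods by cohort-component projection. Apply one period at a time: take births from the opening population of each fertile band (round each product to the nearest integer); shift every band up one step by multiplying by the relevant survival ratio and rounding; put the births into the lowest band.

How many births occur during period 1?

Let band 1 be 0–14 through band 7 = 90+.
— Period 1 —
Births: 10700 * 0.537 = 5746, 14000 * 0.144 = 2016 ⇒ total 7762
Band 2: 12800 * 0.95 = 12160
Band 3: 10700 * 0.941 = 10069
Band 4: 14000 * 0.963 = 13482
Band 5: 12200 * 0.955 = 11651
Band 6: 20100 * 0.927 = 18633
Band 7: 11900 * 0.941 + 15800 * 0.383 = 11198 + 6051 = 17249
Giving 7762 / 12160 / 10069 / 13482 / 11651 / 18633 / 17249.

7762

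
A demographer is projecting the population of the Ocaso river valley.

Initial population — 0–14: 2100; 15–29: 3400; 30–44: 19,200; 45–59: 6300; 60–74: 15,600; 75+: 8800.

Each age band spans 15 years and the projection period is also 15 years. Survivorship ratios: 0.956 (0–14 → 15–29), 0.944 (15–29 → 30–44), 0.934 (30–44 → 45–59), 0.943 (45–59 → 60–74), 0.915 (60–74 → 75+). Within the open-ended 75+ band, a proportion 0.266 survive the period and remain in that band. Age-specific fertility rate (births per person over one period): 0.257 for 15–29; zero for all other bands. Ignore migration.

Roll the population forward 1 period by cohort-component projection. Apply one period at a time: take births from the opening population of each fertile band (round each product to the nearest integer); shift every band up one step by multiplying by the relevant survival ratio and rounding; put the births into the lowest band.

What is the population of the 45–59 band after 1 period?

17933

(Bands numbered youngest = 1 to oldest = 6.)
After projecting period 1:
Births: 3400 × 0.257 = 874
Band 2: 2100 × 0.956 = 2008
Band 3: 3400 × 0.944 = 3210
Band 4: 19200 × 0.934 = 17933
Band 5: 6300 × 0.943 = 5941
Band 6: 15600 × 0.915 + 8800 × 0.266 = 14274 + 2341 = 16615
Population now: 0–14=874, 15–29=2008, 30–44=3210, 45–59=17933, 60–74=5941, 75+=16615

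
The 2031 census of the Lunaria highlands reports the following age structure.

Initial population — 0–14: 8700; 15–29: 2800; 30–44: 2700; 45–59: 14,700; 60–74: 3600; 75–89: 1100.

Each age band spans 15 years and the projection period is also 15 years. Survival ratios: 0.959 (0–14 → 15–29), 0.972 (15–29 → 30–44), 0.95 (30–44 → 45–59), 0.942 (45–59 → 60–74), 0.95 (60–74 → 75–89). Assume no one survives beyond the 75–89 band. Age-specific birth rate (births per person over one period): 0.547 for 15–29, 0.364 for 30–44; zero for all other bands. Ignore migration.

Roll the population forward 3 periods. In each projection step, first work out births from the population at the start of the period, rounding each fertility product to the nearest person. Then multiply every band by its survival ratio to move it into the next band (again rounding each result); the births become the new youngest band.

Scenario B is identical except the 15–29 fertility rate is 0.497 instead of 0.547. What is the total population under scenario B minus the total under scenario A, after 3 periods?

Let group 1 be 0–14 through group 6 = 75–89.
[period 1]
Births: 2800 × 0.547 = 1532 ; 2700 × 0.364 = 983 → 2515
Group 2: 8700 × 0.959 = 8343
Group 3: 2800 × 0.972 = 2722
Group 4: 2700 × 0.95 = 2565
Group 5: 14700 × 0.942 = 13847
Group 6: 3600 × 0.95 = 3420
End of period: [2515, 8343, 2722, 2565, 13847, 3420]
[period 2]
Births: 8343 × 0.547 = 4564 ; 2722 × 0.364 = 991 → 5555
Group 2: 2515 × 0.959 = 2412
Group 3: 8343 × 0.972 = 8109
Group 4: 2722 × 0.95 = 2586
Group 5: 2565 × 0.942 = 2416
Group 6: 13847 × 0.95 = 13155
End of period: [5555, 2412, 8109, 2586, 2416, 13155]
[period 3]
Births: 2412 × 0.547 = 1319 ; 8109 × 0.364 = 2952 → 4271
Group 2: 5555 × 0.959 = 5327
Group 3: 2412 × 0.972 = 2344
Group 4: 8109 × 0.95 = 7704
Group 5: 2586 × 0.942 = 2436
Group 6: 2416 × 0.95 = 2295
End of period: [4271, 5327, 2344, 7704, 2436, 2295]
Scenario A total after 3 periods: 24377
Scenario B projection —
[period 1]
Births: 2800 × 0.497 = 1392 ; 2700 × 0.364 = 983 → 2375
Group 2: 8700 × 0.959 = 8343
Group 3: 2800 × 0.972 = 2722
Group 4: 2700 × 0.95 = 2565
Group 5: 14700 × 0.942 = 13847
Group 6: 3600 × 0.95 = 3420
End of period: [2375, 8343, 2722, 2565, 13847, 3420]
[period 2]
Births: 8343 × 0.497 = 4146 ; 2722 × 0.364 = 991 → 5137
Group 2: 2375 × 0.959 = 2278
Group 3: 8343 × 0.972 = 8109
Group 4: 2722 × 0.95 = 2586
Group 5: 2565 × 0.942 = 2416
Group 6: 13847 × 0.95 = 13155
End of period: [5137, 2278, 8109, 2586, 2416, 13155]
[period 3]
Births: 2278 × 0.497 = 1132 ; 8109 × 0.364 = 2952 → 4084
Group 2: 5137 × 0.959 = 4926
Group 3: 2278 × 0.972 = 2214
Group 4: 8109 × 0.95 = 7704
Group 5: 2586 × 0.942 = 2436
Group 6: 2416 × 0.95 = 2295
End of period: [4084, 4926, 2214, 7704, 2436, 2295]
Scenario B total after 3 periods: 23659
Difference B − A = 23659 − 24377 = -718

-718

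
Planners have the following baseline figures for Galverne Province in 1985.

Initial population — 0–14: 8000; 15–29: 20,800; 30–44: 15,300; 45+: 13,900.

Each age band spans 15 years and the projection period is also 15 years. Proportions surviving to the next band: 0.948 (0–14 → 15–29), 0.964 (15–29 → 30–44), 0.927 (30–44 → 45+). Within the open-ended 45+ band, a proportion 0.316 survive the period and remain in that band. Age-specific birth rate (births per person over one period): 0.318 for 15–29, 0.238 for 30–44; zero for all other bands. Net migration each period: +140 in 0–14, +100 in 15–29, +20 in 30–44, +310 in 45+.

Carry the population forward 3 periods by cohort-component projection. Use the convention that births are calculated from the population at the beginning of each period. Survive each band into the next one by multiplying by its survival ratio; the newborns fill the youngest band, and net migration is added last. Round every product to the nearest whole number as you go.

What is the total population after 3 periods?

Numbering the bands 1..4 from youngest to oldest:
[period 1]
Births: 20800 * 0.318 = 6614  |  15300 * 0.238 = 3641 — total 10255
Band 2: 8000 * 0.948 = 7584
Band 3: 20800 * 0.964 = 20051
Band 4: 15300 * 0.927 + 13900 * 0.316 = 14183 + 4392 = 18575
Net migration: Band 1 + 140 → 10395; Band 2 + 100 → 7684; Band 3 + 20 → 20071; Band 4 + 310 → 18885
→ [10395, 7684, 20071, 18885]
[period 2]
Births: 7684 * 0.318 = 2444  |  20071 * 0.238 = 4777 — total 7221
Band 2: 10395 * 0.948 = 9854
Band 3: 7684 * 0.964 = 7407
Band 4: 20071 * 0.927 + 18885 * 0.316 = 18606 + 5968 = 24574
Net migration: Band 1 + 140 → 7361; Band 2 + 100 → 9954; Band 3 + 20 → 7427; Band 4 + 310 → 24884
→ [7361, 9954, 7427, 24884]
[period 3]
Births: 9954 * 0.318 = 3165  |  7427 * 0.238 = 1768 — total 4933
Band 2: 7361 * 0.948 = 6978
Band 3: 9954 * 0.964 = 9596
Band 4: 7427 * 0.927 + 24884 * 0.316 = 6885 + 7863 = 14748
Net migration: Band 1 + 140 → 5073; Band 2 + 100 → 7078; Band 3 + 20 → 9616; Band 4 + 310 → 15058
→ [5073, 7078, 9616, 15058]
Total after period 3: 5073 + 7078 + 9616 + 15058 = 36825

36825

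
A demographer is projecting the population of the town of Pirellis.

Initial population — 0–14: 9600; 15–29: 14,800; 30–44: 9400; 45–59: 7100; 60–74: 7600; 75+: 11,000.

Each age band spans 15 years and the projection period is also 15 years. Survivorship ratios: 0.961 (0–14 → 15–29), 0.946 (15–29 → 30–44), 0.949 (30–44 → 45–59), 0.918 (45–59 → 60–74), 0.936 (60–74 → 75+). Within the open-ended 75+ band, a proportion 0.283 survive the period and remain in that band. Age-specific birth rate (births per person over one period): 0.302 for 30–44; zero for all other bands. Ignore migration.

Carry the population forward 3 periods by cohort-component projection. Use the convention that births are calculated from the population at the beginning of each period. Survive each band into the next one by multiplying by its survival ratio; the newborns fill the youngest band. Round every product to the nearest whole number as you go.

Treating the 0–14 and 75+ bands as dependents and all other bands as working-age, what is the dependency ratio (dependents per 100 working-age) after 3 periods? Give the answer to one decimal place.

47.4

Let band 1 be 0–14 through band 6 = 75+.
After projecting period 1:
Births: 9400 * 0.302 = 2839
Band 2: 9600 * 0.961 = 9226
Band 3: 14800 * 0.946 = 14001
Band 4: 9400 * 0.949 = 8921
Band 5: 7100 * 0.918 = 6518
Band 6: 7600 * 0.936 + 11000 * 0.283 = 7114 + 3113 = 10227
End of period: [2839, 9226, 14001, 8921, 6518, 10227]
After projecting period 2:
Births: 14001 * 0.302 = 4228
Band 2: 2839 * 0.961 = 2728
Band 3: 9226 * 0.946 = 8728
Band 4: 14001 * 0.949 = 13287
Band 5: 8921 * 0.918 = 8189
Band 6: 6518 * 0.936 + 10227 * 0.283 = 6101 + 2894 = 8995
End of period: [4228, 2728, 8728, 13287, 8189, 8995]
After projecting period 3:
Births: 8728 * 0.302 = 2636
Band 2: 4228 * 0.961 = 4063
Band 3: 2728 * 0.946 = 2581
Band 4: 8728 * 0.949 = 8283
Band 5: 13287 * 0.918 = 12197
Band 6: 8189 * 0.936 + 8995 * 0.283 = 7665 + 2546 = 10211
End of period: [2636, 4063, 2581, 8283, 12197, 10211]
Dependents (band 0–14 + band 75+) = 2636 + 10211 = 12847; working-age = 27124; ratio = 12847/27124 × 100 = 47.4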